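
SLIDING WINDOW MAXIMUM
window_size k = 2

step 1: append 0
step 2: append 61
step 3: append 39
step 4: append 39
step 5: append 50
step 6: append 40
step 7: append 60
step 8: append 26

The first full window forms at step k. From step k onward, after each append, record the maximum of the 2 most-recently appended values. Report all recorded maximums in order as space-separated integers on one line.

step 1: append 0 -> window=[0] (not full yet)
step 2: append 61 -> window=[0, 61] -> max=61
step 3: append 39 -> window=[61, 39] -> max=61
step 4: append 39 -> window=[39, 39] -> max=39
step 5: append 50 -> window=[39, 50] -> max=50
step 6: append 40 -> window=[50, 40] -> max=50
step 7: append 60 -> window=[40, 60] -> max=60
step 8: append 26 -> window=[60, 26] -> max=60

Answer: 61 61 39 50 50 60 60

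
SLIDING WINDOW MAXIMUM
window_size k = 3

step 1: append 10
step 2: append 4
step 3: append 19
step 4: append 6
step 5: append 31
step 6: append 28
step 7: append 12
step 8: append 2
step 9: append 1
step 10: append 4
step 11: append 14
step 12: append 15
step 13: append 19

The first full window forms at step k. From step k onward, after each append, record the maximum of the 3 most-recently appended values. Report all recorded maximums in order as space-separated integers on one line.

step 1: append 10 -> window=[10] (not full yet)
step 2: append 4 -> window=[10, 4] (not full yet)
step 3: append 19 -> window=[10, 4, 19] -> max=19
step 4: append 6 -> window=[4, 19, 6] -> max=19
step 5: append 31 -> window=[19, 6, 31] -> max=31
step 6: append 28 -> window=[6, 31, 28] -> max=31
step 7: append 12 -> window=[31, 28, 12] -> max=31
step 8: append 2 -> window=[28, 12, 2] -> max=28
step 9: append 1 -> window=[12, 2, 1] -> max=12
step 10: append 4 -> window=[2, 1, 4] -> max=4
step 11: append 14 -> window=[1, 4, 14] -> max=14
step 12: append 15 -> window=[4, 14, 15] -> max=15
step 13: append 19 -> window=[14, 15, 19] -> max=19

Answer: 19 19 31 31 31 28 12 4 14 15 19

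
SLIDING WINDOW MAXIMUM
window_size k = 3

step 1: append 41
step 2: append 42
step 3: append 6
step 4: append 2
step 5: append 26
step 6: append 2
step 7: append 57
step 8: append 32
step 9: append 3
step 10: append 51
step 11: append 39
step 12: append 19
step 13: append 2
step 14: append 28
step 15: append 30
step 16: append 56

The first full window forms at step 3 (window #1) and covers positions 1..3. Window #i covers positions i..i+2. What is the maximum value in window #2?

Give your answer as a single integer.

Answer: 42

Derivation:
step 1: append 41 -> window=[41] (not full yet)
step 2: append 42 -> window=[41, 42] (not full yet)
step 3: append 6 -> window=[41, 42, 6] -> max=42
step 4: append 2 -> window=[42, 6, 2] -> max=42
Window #2 max = 42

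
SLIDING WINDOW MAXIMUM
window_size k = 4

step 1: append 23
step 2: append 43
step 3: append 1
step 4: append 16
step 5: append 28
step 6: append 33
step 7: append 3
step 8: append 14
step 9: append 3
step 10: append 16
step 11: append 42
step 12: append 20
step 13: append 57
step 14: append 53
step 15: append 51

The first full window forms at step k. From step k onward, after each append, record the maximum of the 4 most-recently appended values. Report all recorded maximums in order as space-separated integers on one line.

step 1: append 23 -> window=[23] (not full yet)
step 2: append 43 -> window=[23, 43] (not full yet)
step 3: append 1 -> window=[23, 43, 1] (not full yet)
step 4: append 16 -> window=[23, 43, 1, 16] -> max=43
step 5: append 28 -> window=[43, 1, 16, 28] -> max=43
step 6: append 33 -> window=[1, 16, 28, 33] -> max=33
step 7: append 3 -> window=[16, 28, 33, 3] -> max=33
step 8: append 14 -> window=[28, 33, 3, 14] -> max=33
step 9: append 3 -> window=[33, 3, 14, 3] -> max=33
step 10: append 16 -> window=[3, 14, 3, 16] -> max=16
step 11: append 42 -> window=[14, 3, 16, 42] -> max=42
step 12: append 20 -> window=[3, 16, 42, 20] -> max=42
step 13: append 57 -> window=[16, 42, 20, 57] -> max=57
step 14: append 53 -> window=[42, 20, 57, 53] -> max=57
step 15: append 51 -> window=[20, 57, 53, 51] -> max=57

Answer: 43 43 33 33 33 33 16 42 42 57 57 57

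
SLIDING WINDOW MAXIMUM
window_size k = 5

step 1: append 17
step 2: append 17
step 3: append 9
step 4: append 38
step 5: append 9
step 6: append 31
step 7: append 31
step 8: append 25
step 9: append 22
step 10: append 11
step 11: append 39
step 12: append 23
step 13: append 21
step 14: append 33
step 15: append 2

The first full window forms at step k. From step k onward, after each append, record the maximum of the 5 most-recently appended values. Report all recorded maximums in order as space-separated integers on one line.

step 1: append 17 -> window=[17] (not full yet)
step 2: append 17 -> window=[17, 17] (not full yet)
step 3: append 9 -> window=[17, 17, 9] (not full yet)
step 4: append 38 -> window=[17, 17, 9, 38] (not full yet)
step 5: append 9 -> window=[17, 17, 9, 38, 9] -> max=38
step 6: append 31 -> window=[17, 9, 38, 9, 31] -> max=38
step 7: append 31 -> window=[9, 38, 9, 31, 31] -> max=38
step 8: append 25 -> window=[38, 9, 31, 31, 25] -> max=38
step 9: append 22 -> window=[9, 31, 31, 25, 22] -> max=31
step 10: append 11 -> window=[31, 31, 25, 22, 11] -> max=31
step 11: append 39 -> window=[31, 25, 22, 11, 39] -> max=39
step 12: append 23 -> window=[25, 22, 11, 39, 23] -> max=39
step 13: append 21 -> window=[22, 11, 39, 23, 21] -> max=39
step 14: append 33 -> window=[11, 39, 23, 21, 33] -> max=39
step 15: append 2 -> window=[39, 23, 21, 33, 2] -> max=39

Answer: 38 38 38 38 31 31 39 39 39 39 39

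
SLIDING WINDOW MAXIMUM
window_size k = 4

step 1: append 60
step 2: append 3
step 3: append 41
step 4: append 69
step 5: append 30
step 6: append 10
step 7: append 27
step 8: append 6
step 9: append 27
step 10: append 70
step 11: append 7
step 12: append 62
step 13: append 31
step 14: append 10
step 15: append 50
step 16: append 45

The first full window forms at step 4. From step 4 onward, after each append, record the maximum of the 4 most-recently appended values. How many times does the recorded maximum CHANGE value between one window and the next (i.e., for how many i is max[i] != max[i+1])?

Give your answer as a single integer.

step 1: append 60 -> window=[60] (not full yet)
step 2: append 3 -> window=[60, 3] (not full yet)
step 3: append 41 -> window=[60, 3, 41] (not full yet)
step 4: append 69 -> window=[60, 3, 41, 69] -> max=69
step 5: append 30 -> window=[3, 41, 69, 30] -> max=69
step 6: append 10 -> window=[41, 69, 30, 10] -> max=69
step 7: append 27 -> window=[69, 30, 10, 27] -> max=69
step 8: append 6 -> window=[30, 10, 27, 6] -> max=30
step 9: append 27 -> window=[10, 27, 6, 27] -> max=27
step 10: append 70 -> window=[27, 6, 27, 70] -> max=70
step 11: append 7 -> window=[6, 27, 70, 7] -> max=70
step 12: append 62 -> window=[27, 70, 7, 62] -> max=70
step 13: append 31 -> window=[70, 7, 62, 31] -> max=70
step 14: append 10 -> window=[7, 62, 31, 10] -> max=62
step 15: append 50 -> window=[62, 31, 10, 50] -> max=62
step 16: append 45 -> window=[31, 10, 50, 45] -> max=50
Recorded maximums: 69 69 69 69 30 27 70 70 70 70 62 62 50
Changes between consecutive maximums: 5

Answer: 5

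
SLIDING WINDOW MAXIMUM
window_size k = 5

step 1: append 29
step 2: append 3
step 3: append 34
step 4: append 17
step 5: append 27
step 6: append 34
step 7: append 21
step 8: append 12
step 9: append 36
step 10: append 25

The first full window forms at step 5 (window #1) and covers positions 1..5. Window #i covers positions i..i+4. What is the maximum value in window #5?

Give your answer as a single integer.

Answer: 36

Derivation:
step 1: append 29 -> window=[29] (not full yet)
step 2: append 3 -> window=[29, 3] (not full yet)
step 3: append 34 -> window=[29, 3, 34] (not full yet)
step 4: append 17 -> window=[29, 3, 34, 17] (not full yet)
step 5: append 27 -> window=[29, 3, 34, 17, 27] -> max=34
step 6: append 34 -> window=[3, 34, 17, 27, 34] -> max=34
step 7: append 21 -> window=[34, 17, 27, 34, 21] -> max=34
step 8: append 12 -> window=[17, 27, 34, 21, 12] -> max=34
step 9: append 36 -> window=[27, 34, 21, 12, 36] -> max=36
Window #5 max = 36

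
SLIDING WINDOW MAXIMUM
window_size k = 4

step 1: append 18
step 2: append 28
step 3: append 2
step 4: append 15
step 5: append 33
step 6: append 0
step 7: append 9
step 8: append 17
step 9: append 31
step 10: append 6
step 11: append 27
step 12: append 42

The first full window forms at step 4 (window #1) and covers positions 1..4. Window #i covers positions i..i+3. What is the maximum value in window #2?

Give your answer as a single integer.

step 1: append 18 -> window=[18] (not full yet)
step 2: append 28 -> window=[18, 28] (not full yet)
step 3: append 2 -> window=[18, 28, 2] (not full yet)
step 4: append 15 -> window=[18, 28, 2, 15] -> max=28
step 5: append 33 -> window=[28, 2, 15, 33] -> max=33
Window #2 max = 33

Answer: 33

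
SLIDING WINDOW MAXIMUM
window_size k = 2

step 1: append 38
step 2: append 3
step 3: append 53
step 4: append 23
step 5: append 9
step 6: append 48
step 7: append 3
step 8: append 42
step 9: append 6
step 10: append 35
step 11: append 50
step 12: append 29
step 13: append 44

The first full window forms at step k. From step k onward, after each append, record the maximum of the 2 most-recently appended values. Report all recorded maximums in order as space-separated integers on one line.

Answer: 38 53 53 23 48 48 42 42 35 50 50 44

Derivation:
step 1: append 38 -> window=[38] (not full yet)
step 2: append 3 -> window=[38, 3] -> max=38
step 3: append 53 -> window=[3, 53] -> max=53
step 4: append 23 -> window=[53, 23] -> max=53
step 5: append 9 -> window=[23, 9] -> max=23
step 6: append 48 -> window=[9, 48] -> max=48
step 7: append 3 -> window=[48, 3] -> max=48
step 8: append 42 -> window=[3, 42] -> max=42
step 9: append 6 -> window=[42, 6] -> max=42
step 10: append 35 -> window=[6, 35] -> max=35
step 11: append 50 -> window=[35, 50] -> max=50
step 12: append 29 -> window=[50, 29] -> max=50
step 13: append 44 -> window=[29, 44] -> max=44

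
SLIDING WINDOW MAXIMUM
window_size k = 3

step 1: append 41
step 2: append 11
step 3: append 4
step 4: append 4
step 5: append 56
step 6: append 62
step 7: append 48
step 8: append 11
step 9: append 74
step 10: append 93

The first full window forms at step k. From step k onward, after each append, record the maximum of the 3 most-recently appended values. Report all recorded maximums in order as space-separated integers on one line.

step 1: append 41 -> window=[41] (not full yet)
step 2: append 11 -> window=[41, 11] (not full yet)
step 3: append 4 -> window=[41, 11, 4] -> max=41
step 4: append 4 -> window=[11, 4, 4] -> max=11
step 5: append 56 -> window=[4, 4, 56] -> max=56
step 6: append 62 -> window=[4, 56, 62] -> max=62
step 7: append 48 -> window=[56, 62, 48] -> max=62
step 8: append 11 -> window=[62, 48, 11] -> max=62
step 9: append 74 -> window=[48, 11, 74] -> max=74
step 10: append 93 -> window=[11, 74, 93] -> max=93

Answer: 41 11 56 62 62 62 74 93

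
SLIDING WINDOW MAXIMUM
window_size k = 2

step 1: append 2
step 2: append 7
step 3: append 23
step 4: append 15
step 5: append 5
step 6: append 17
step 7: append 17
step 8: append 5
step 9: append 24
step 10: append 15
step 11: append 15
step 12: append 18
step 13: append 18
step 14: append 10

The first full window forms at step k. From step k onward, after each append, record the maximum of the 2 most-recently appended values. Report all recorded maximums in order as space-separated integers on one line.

step 1: append 2 -> window=[2] (not full yet)
step 2: append 7 -> window=[2, 7] -> max=7
step 3: append 23 -> window=[7, 23] -> max=23
step 4: append 15 -> window=[23, 15] -> max=23
step 5: append 5 -> window=[15, 5] -> max=15
step 6: append 17 -> window=[5, 17] -> max=17
step 7: append 17 -> window=[17, 17] -> max=17
step 8: append 5 -> window=[17, 5] -> max=17
step 9: append 24 -> window=[5, 24] -> max=24
step 10: append 15 -> window=[24, 15] -> max=24
step 11: append 15 -> window=[15, 15] -> max=15
step 12: append 18 -> window=[15, 18] -> max=18
step 13: append 18 -> window=[18, 18] -> max=18
step 14: append 10 -> window=[18, 10] -> max=18

Answer: 7 23 23 15 17 17 17 24 24 15 18 18 18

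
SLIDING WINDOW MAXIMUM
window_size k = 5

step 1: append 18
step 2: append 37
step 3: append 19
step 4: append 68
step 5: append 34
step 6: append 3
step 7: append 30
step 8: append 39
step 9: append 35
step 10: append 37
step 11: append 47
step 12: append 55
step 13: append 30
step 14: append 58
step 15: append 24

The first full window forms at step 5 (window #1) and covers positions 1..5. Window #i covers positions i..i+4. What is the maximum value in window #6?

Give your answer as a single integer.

Answer: 39

Derivation:
step 1: append 18 -> window=[18] (not full yet)
step 2: append 37 -> window=[18, 37] (not full yet)
step 3: append 19 -> window=[18, 37, 19] (not full yet)
step 4: append 68 -> window=[18, 37, 19, 68] (not full yet)
step 5: append 34 -> window=[18, 37, 19, 68, 34] -> max=68
step 6: append 3 -> window=[37, 19, 68, 34, 3] -> max=68
step 7: append 30 -> window=[19, 68, 34, 3, 30] -> max=68
step 8: append 39 -> window=[68, 34, 3, 30, 39] -> max=68
step 9: append 35 -> window=[34, 3, 30, 39, 35] -> max=39
step 10: append 37 -> window=[3, 30, 39, 35, 37] -> max=39
Window #6 max = 39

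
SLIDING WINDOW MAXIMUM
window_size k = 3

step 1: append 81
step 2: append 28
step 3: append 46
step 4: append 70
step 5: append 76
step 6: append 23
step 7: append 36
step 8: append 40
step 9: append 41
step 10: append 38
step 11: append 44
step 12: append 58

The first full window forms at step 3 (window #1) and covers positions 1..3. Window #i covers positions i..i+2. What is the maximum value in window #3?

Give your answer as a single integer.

Answer: 76

Derivation:
step 1: append 81 -> window=[81] (not full yet)
step 2: append 28 -> window=[81, 28] (not full yet)
step 3: append 46 -> window=[81, 28, 46] -> max=81
step 4: append 70 -> window=[28, 46, 70] -> max=70
step 5: append 76 -> window=[46, 70, 76] -> max=76
Window #3 max = 76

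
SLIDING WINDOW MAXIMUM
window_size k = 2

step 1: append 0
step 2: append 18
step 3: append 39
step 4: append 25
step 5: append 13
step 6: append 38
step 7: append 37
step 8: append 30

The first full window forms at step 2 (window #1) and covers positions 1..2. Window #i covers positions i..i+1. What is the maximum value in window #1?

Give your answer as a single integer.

Answer: 18

Derivation:
step 1: append 0 -> window=[0] (not full yet)
step 2: append 18 -> window=[0, 18] -> max=18
Window #1 max = 18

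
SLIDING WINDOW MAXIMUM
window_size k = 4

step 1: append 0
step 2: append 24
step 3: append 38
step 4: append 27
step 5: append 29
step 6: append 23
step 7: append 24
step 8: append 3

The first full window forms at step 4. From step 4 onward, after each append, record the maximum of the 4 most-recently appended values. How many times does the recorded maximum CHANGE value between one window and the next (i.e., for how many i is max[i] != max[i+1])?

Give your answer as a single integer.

step 1: append 0 -> window=[0] (not full yet)
step 2: append 24 -> window=[0, 24] (not full yet)
step 3: append 38 -> window=[0, 24, 38] (not full yet)
step 4: append 27 -> window=[0, 24, 38, 27] -> max=38
step 5: append 29 -> window=[24, 38, 27, 29] -> max=38
step 6: append 23 -> window=[38, 27, 29, 23] -> max=38
step 7: append 24 -> window=[27, 29, 23, 24] -> max=29
step 8: append 3 -> window=[29, 23, 24, 3] -> max=29
Recorded maximums: 38 38 38 29 29
Changes between consecutive maximums: 1

Answer: 1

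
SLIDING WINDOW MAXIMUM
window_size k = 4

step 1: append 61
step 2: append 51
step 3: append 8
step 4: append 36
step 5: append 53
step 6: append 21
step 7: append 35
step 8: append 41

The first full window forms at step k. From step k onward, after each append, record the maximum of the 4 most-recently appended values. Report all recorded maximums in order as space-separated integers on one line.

step 1: append 61 -> window=[61] (not full yet)
step 2: append 51 -> window=[61, 51] (not full yet)
step 3: append 8 -> window=[61, 51, 8] (not full yet)
step 4: append 36 -> window=[61, 51, 8, 36] -> max=61
step 5: append 53 -> window=[51, 8, 36, 53] -> max=53
step 6: append 21 -> window=[8, 36, 53, 21] -> max=53
step 7: append 35 -> window=[36, 53, 21, 35] -> max=53
step 8: append 41 -> window=[53, 21, 35, 41] -> max=53

Answer: 61 53 53 53 53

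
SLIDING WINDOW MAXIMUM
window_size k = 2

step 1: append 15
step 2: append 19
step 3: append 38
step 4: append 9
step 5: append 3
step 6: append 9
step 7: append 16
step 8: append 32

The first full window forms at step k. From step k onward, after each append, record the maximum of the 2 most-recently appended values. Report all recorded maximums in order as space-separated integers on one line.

Answer: 19 38 38 9 9 16 32

Derivation:
step 1: append 15 -> window=[15] (not full yet)
step 2: append 19 -> window=[15, 19] -> max=19
step 3: append 38 -> window=[19, 38] -> max=38
step 4: append 9 -> window=[38, 9] -> max=38
step 5: append 3 -> window=[9, 3] -> max=9
step 6: append 9 -> window=[3, 9] -> max=9
step 7: append 16 -> window=[9, 16] -> max=16
step 8: append 32 -> window=[16, 32] -> max=32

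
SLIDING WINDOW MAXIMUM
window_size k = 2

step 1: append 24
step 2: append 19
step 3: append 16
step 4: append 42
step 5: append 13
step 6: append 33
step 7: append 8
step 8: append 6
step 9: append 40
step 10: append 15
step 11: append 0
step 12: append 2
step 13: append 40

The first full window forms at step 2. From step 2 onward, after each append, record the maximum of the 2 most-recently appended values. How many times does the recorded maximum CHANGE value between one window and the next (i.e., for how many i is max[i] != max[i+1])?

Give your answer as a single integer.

step 1: append 24 -> window=[24] (not full yet)
step 2: append 19 -> window=[24, 19] -> max=24
step 3: append 16 -> window=[19, 16] -> max=19
step 4: append 42 -> window=[16, 42] -> max=42
step 5: append 13 -> window=[42, 13] -> max=42
step 6: append 33 -> window=[13, 33] -> max=33
step 7: append 8 -> window=[33, 8] -> max=33
step 8: append 6 -> window=[8, 6] -> max=8
step 9: append 40 -> window=[6, 40] -> max=40
step 10: append 15 -> window=[40, 15] -> max=40
step 11: append 0 -> window=[15, 0] -> max=15
step 12: append 2 -> window=[0, 2] -> max=2
step 13: append 40 -> window=[2, 40] -> max=40
Recorded maximums: 24 19 42 42 33 33 8 40 40 15 2 40
Changes between consecutive maximums: 8

Answer: 8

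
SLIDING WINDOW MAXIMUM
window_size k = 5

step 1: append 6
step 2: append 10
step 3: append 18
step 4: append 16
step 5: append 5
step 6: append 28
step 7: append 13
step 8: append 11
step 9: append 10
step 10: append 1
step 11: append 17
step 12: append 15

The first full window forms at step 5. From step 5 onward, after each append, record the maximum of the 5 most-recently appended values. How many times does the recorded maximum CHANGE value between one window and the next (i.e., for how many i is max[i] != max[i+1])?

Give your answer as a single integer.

Answer: 2

Derivation:
step 1: append 6 -> window=[6] (not full yet)
step 2: append 10 -> window=[6, 10] (not full yet)
step 3: append 18 -> window=[6, 10, 18] (not full yet)
step 4: append 16 -> window=[6, 10, 18, 16] (not full yet)
step 5: append 5 -> window=[6, 10, 18, 16, 5] -> max=18
step 6: append 28 -> window=[10, 18, 16, 5, 28] -> max=28
step 7: append 13 -> window=[18, 16, 5, 28, 13] -> max=28
step 8: append 11 -> window=[16, 5, 28, 13, 11] -> max=28
step 9: append 10 -> window=[5, 28, 13, 11, 10] -> max=28
step 10: append 1 -> window=[28, 13, 11, 10, 1] -> max=28
step 11: append 17 -> window=[13, 11, 10, 1, 17] -> max=17
step 12: append 15 -> window=[11, 10, 1, 17, 15] -> max=17
Recorded maximums: 18 28 28 28 28 28 17 17
Changes between consecutive maximums: 2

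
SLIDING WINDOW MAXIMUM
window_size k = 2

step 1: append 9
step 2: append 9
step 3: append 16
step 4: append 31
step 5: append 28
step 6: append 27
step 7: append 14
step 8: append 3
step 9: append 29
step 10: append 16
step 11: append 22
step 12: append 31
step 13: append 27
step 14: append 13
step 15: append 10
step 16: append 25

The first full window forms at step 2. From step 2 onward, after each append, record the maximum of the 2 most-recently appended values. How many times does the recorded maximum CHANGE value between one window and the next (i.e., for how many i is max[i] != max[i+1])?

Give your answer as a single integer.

step 1: append 9 -> window=[9] (not full yet)
step 2: append 9 -> window=[9, 9] -> max=9
step 3: append 16 -> window=[9, 16] -> max=16
step 4: append 31 -> window=[16, 31] -> max=31
step 5: append 28 -> window=[31, 28] -> max=31
step 6: append 27 -> window=[28, 27] -> max=28
step 7: append 14 -> window=[27, 14] -> max=27
step 8: append 3 -> window=[14, 3] -> max=14
step 9: append 29 -> window=[3, 29] -> max=29
step 10: append 16 -> window=[29, 16] -> max=29
step 11: append 22 -> window=[16, 22] -> max=22
step 12: append 31 -> window=[22, 31] -> max=31
step 13: append 27 -> window=[31, 27] -> max=31
step 14: append 13 -> window=[27, 13] -> max=27
step 15: append 10 -> window=[13, 10] -> max=13
step 16: append 25 -> window=[10, 25] -> max=25
Recorded maximums: 9 16 31 31 28 27 14 29 29 22 31 31 27 13 25
Changes between consecutive maximums: 11

Answer: 11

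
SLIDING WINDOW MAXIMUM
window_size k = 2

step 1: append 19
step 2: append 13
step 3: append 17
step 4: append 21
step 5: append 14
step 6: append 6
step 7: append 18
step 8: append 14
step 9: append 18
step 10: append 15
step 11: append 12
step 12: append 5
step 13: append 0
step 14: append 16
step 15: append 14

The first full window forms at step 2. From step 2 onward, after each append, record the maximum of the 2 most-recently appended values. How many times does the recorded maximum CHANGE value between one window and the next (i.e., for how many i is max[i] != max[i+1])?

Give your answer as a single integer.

Answer: 8

Derivation:
step 1: append 19 -> window=[19] (not full yet)
step 2: append 13 -> window=[19, 13] -> max=19
step 3: append 17 -> window=[13, 17] -> max=17
step 4: append 21 -> window=[17, 21] -> max=21
step 5: append 14 -> window=[21, 14] -> max=21
step 6: append 6 -> window=[14, 6] -> max=14
step 7: append 18 -> window=[6, 18] -> max=18
step 8: append 14 -> window=[18, 14] -> max=18
step 9: append 18 -> window=[14, 18] -> max=18
step 10: append 15 -> window=[18, 15] -> max=18
step 11: append 12 -> window=[15, 12] -> max=15
step 12: append 5 -> window=[12, 5] -> max=12
step 13: append 0 -> window=[5, 0] -> max=5
step 14: append 16 -> window=[0, 16] -> max=16
step 15: append 14 -> window=[16, 14] -> max=16
Recorded maximums: 19 17 21 21 14 18 18 18 18 15 12 5 16 16
Changes between consecutive maximums: 8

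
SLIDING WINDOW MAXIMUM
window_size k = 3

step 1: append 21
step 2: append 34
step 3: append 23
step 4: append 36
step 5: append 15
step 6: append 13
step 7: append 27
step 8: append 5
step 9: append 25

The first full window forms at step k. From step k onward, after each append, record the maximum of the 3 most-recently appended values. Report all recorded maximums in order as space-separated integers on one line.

step 1: append 21 -> window=[21] (not full yet)
step 2: append 34 -> window=[21, 34] (not full yet)
step 3: append 23 -> window=[21, 34, 23] -> max=34
step 4: append 36 -> window=[34, 23, 36] -> max=36
step 5: append 15 -> window=[23, 36, 15] -> max=36
step 6: append 13 -> window=[36, 15, 13] -> max=36
step 7: append 27 -> window=[15, 13, 27] -> max=27
step 8: append 5 -> window=[13, 27, 5] -> max=27
step 9: append 25 -> window=[27, 5, 25] -> max=27

Answer: 34 36 36 36 27 27 27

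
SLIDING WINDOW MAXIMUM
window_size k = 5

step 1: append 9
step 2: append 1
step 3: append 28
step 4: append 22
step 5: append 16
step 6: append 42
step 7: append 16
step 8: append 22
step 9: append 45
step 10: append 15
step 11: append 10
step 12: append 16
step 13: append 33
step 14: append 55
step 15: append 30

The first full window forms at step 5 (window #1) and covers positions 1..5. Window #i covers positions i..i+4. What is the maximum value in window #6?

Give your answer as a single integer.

Answer: 45

Derivation:
step 1: append 9 -> window=[9] (not full yet)
step 2: append 1 -> window=[9, 1] (not full yet)
step 3: append 28 -> window=[9, 1, 28] (not full yet)
step 4: append 22 -> window=[9, 1, 28, 22] (not full yet)
step 5: append 16 -> window=[9, 1, 28, 22, 16] -> max=28
step 6: append 42 -> window=[1, 28, 22, 16, 42] -> max=42
step 7: append 16 -> window=[28, 22, 16, 42, 16] -> max=42
step 8: append 22 -> window=[22, 16, 42, 16, 22] -> max=42
step 9: append 45 -> window=[16, 42, 16, 22, 45] -> max=45
step 10: append 15 -> window=[42, 16, 22, 45, 15] -> max=45
Window #6 max = 45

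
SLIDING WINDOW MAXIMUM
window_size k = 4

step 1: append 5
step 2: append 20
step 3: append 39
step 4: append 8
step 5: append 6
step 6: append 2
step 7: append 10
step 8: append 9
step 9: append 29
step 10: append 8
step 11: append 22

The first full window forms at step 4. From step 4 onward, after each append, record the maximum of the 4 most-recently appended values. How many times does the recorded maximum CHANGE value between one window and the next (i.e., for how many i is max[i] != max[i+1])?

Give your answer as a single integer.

Answer: 2

Derivation:
step 1: append 5 -> window=[5] (not full yet)
step 2: append 20 -> window=[5, 20] (not full yet)
step 3: append 39 -> window=[5, 20, 39] (not full yet)
step 4: append 8 -> window=[5, 20, 39, 8] -> max=39
step 5: append 6 -> window=[20, 39, 8, 6] -> max=39
step 6: append 2 -> window=[39, 8, 6, 2] -> max=39
step 7: append 10 -> window=[8, 6, 2, 10] -> max=10
step 8: append 9 -> window=[6, 2, 10, 9] -> max=10
step 9: append 29 -> window=[2, 10, 9, 29] -> max=29
step 10: append 8 -> window=[10, 9, 29, 8] -> max=29
step 11: append 22 -> window=[9, 29, 8, 22] -> max=29
Recorded maximums: 39 39 39 10 10 29 29 29
Changes between consecutive maximums: 2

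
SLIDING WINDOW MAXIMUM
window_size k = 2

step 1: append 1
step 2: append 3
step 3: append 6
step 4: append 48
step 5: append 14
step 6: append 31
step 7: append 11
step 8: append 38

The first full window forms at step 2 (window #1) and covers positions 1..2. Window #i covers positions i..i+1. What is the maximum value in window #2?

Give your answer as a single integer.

step 1: append 1 -> window=[1] (not full yet)
step 2: append 3 -> window=[1, 3] -> max=3
step 3: append 6 -> window=[3, 6] -> max=6
Window #2 max = 6

Answer: 6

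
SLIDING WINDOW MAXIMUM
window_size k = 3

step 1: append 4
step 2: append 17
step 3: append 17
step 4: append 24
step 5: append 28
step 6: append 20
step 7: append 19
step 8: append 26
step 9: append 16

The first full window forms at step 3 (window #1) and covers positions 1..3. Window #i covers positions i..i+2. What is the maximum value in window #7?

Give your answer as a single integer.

Answer: 26

Derivation:
step 1: append 4 -> window=[4] (not full yet)
step 2: append 17 -> window=[4, 17] (not full yet)
step 3: append 17 -> window=[4, 17, 17] -> max=17
step 4: append 24 -> window=[17, 17, 24] -> max=24
step 5: append 28 -> window=[17, 24, 28] -> max=28
step 6: append 20 -> window=[24, 28, 20] -> max=28
step 7: append 19 -> window=[28, 20, 19] -> max=28
step 8: append 26 -> window=[20, 19, 26] -> max=26
step 9: append 16 -> window=[19, 26, 16] -> max=26
Window #7 max = 26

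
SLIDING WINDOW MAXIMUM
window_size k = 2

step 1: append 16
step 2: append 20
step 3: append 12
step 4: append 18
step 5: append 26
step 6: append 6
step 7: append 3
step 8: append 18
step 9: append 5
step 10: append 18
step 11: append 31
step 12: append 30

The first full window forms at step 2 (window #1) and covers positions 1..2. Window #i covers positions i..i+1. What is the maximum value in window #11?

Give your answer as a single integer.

Answer: 31

Derivation:
step 1: append 16 -> window=[16] (not full yet)
step 2: append 20 -> window=[16, 20] -> max=20
step 3: append 12 -> window=[20, 12] -> max=20
step 4: append 18 -> window=[12, 18] -> max=18
step 5: append 26 -> window=[18, 26] -> max=26
step 6: append 6 -> window=[26, 6] -> max=26
step 7: append 3 -> window=[6, 3] -> max=6
step 8: append 18 -> window=[3, 18] -> max=18
step 9: append 5 -> window=[18, 5] -> max=18
step 10: append 18 -> window=[5, 18] -> max=18
step 11: append 31 -> window=[18, 31] -> max=31
step 12: append 30 -> window=[31, 30] -> max=31
Window #11 max = 31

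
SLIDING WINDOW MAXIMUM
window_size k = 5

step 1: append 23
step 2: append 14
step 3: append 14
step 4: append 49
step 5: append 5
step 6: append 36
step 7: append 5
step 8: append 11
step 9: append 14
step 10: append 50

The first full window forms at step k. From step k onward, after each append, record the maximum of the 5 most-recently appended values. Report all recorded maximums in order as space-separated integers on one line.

Answer: 49 49 49 49 36 50

Derivation:
step 1: append 23 -> window=[23] (not full yet)
step 2: append 14 -> window=[23, 14] (not full yet)
step 3: append 14 -> window=[23, 14, 14] (not full yet)
step 4: append 49 -> window=[23, 14, 14, 49] (not full yet)
step 5: append 5 -> window=[23, 14, 14, 49, 5] -> max=49
step 6: append 36 -> window=[14, 14, 49, 5, 36] -> max=49
step 7: append 5 -> window=[14, 49, 5, 36, 5] -> max=49
step 8: append 11 -> window=[49, 5, 36, 5, 11] -> max=49
step 9: append 14 -> window=[5, 36, 5, 11, 14] -> max=36
step 10: append 50 -> window=[36, 5, 11, 14, 50] -> max=50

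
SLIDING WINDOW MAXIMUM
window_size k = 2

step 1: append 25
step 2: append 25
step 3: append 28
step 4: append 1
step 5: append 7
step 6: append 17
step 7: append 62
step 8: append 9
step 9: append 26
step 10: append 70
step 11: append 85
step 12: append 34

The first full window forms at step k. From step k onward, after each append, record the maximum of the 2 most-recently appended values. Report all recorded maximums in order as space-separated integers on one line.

Answer: 25 28 28 7 17 62 62 26 70 85 85

Derivation:
step 1: append 25 -> window=[25] (not full yet)
step 2: append 25 -> window=[25, 25] -> max=25
step 3: append 28 -> window=[25, 28] -> max=28
step 4: append 1 -> window=[28, 1] -> max=28
step 5: append 7 -> window=[1, 7] -> max=7
step 6: append 17 -> window=[7, 17] -> max=17
step 7: append 62 -> window=[17, 62] -> max=62
step 8: append 9 -> window=[62, 9] -> max=62
step 9: append 26 -> window=[9, 26] -> max=26
step 10: append 70 -> window=[26, 70] -> max=70
step 11: append 85 -> window=[70, 85] -> max=85
step 12: append 34 -> window=[85, 34] -> max=85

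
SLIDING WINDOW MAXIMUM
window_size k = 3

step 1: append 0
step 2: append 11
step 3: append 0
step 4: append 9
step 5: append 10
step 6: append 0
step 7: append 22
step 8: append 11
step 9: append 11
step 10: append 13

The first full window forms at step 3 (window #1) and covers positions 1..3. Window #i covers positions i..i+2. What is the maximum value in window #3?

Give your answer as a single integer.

Answer: 10

Derivation:
step 1: append 0 -> window=[0] (not full yet)
step 2: append 11 -> window=[0, 11] (not full yet)
step 3: append 0 -> window=[0, 11, 0] -> max=11
step 4: append 9 -> window=[11, 0, 9] -> max=11
step 5: append 10 -> window=[0, 9, 10] -> max=10
Window #3 max = 10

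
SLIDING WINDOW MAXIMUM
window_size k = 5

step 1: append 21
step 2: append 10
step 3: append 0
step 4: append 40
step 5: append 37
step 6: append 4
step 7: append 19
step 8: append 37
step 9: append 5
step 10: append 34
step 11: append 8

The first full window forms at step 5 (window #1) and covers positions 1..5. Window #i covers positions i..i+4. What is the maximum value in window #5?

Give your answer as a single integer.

step 1: append 21 -> window=[21] (not full yet)
step 2: append 10 -> window=[21, 10] (not full yet)
step 3: append 0 -> window=[21, 10, 0] (not full yet)
step 4: append 40 -> window=[21, 10, 0, 40] (not full yet)
step 5: append 37 -> window=[21, 10, 0, 40, 37] -> max=40
step 6: append 4 -> window=[10, 0, 40, 37, 4] -> max=40
step 7: append 19 -> window=[0, 40, 37, 4, 19] -> max=40
step 8: append 37 -> window=[40, 37, 4, 19, 37] -> max=40
step 9: append 5 -> window=[37, 4, 19, 37, 5] -> max=37
Window #5 max = 37

Answer: 37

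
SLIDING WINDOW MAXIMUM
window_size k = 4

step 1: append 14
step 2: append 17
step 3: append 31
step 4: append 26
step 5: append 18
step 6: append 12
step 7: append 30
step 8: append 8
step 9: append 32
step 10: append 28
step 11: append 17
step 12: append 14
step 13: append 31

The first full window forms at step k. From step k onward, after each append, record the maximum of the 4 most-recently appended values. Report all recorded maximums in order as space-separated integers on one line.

step 1: append 14 -> window=[14] (not full yet)
step 2: append 17 -> window=[14, 17] (not full yet)
step 3: append 31 -> window=[14, 17, 31] (not full yet)
step 4: append 26 -> window=[14, 17, 31, 26] -> max=31
step 5: append 18 -> window=[17, 31, 26, 18] -> max=31
step 6: append 12 -> window=[31, 26, 18, 12] -> max=31
step 7: append 30 -> window=[26, 18, 12, 30] -> max=30
step 8: append 8 -> window=[18, 12, 30, 8] -> max=30
step 9: append 32 -> window=[12, 30, 8, 32] -> max=32
step 10: append 28 -> window=[30, 8, 32, 28] -> max=32
step 11: append 17 -> window=[8, 32, 28, 17] -> max=32
step 12: append 14 -> window=[32, 28, 17, 14] -> max=32
step 13: append 31 -> window=[28, 17, 14, 31] -> max=31

Answer: 31 31 31 30 30 32 32 32 32 31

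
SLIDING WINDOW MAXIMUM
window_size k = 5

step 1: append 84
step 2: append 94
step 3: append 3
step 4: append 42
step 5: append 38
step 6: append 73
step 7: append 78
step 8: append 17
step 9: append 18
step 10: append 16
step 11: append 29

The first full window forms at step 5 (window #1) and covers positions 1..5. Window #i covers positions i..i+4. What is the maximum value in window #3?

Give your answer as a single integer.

Answer: 78

Derivation:
step 1: append 84 -> window=[84] (not full yet)
step 2: append 94 -> window=[84, 94] (not full yet)
step 3: append 3 -> window=[84, 94, 3] (not full yet)
step 4: append 42 -> window=[84, 94, 3, 42] (not full yet)
step 5: append 38 -> window=[84, 94, 3, 42, 38] -> max=94
step 6: append 73 -> window=[94, 3, 42, 38, 73] -> max=94
step 7: append 78 -> window=[3, 42, 38, 73, 78] -> max=78
Window #3 max = 78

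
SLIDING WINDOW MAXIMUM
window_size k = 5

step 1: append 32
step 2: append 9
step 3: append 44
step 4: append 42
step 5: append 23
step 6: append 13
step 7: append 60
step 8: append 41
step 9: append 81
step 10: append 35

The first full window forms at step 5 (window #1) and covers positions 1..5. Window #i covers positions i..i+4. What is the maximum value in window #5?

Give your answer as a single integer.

Answer: 81

Derivation:
step 1: append 32 -> window=[32] (not full yet)
step 2: append 9 -> window=[32, 9] (not full yet)
step 3: append 44 -> window=[32, 9, 44] (not full yet)
step 4: append 42 -> window=[32, 9, 44, 42] (not full yet)
step 5: append 23 -> window=[32, 9, 44, 42, 23] -> max=44
step 6: append 13 -> window=[9, 44, 42, 23, 13] -> max=44
step 7: append 60 -> window=[44, 42, 23, 13, 60] -> max=60
step 8: append 41 -> window=[42, 23, 13, 60, 41] -> max=60
step 9: append 81 -> window=[23, 13, 60, 41, 81] -> max=81
Window #5 max = 81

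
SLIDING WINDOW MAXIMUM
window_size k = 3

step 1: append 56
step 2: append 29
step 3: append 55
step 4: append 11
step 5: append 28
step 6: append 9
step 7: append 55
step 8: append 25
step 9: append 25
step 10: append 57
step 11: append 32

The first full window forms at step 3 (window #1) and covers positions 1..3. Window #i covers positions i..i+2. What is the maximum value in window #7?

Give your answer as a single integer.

step 1: append 56 -> window=[56] (not full yet)
step 2: append 29 -> window=[56, 29] (not full yet)
step 3: append 55 -> window=[56, 29, 55] -> max=56
step 4: append 11 -> window=[29, 55, 11] -> max=55
step 5: append 28 -> window=[55, 11, 28] -> max=55
step 6: append 9 -> window=[11, 28, 9] -> max=28
step 7: append 55 -> window=[28, 9, 55] -> max=55
step 8: append 25 -> window=[9, 55, 25] -> max=55
step 9: append 25 -> window=[55, 25, 25] -> max=55
Window #7 max = 55

Answer: 55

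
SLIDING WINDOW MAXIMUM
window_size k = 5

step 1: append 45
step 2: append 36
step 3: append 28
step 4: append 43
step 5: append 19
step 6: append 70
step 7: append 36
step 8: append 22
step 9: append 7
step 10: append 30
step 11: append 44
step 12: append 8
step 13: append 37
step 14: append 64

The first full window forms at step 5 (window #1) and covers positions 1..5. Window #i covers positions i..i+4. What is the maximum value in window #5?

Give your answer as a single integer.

step 1: append 45 -> window=[45] (not full yet)
step 2: append 36 -> window=[45, 36] (not full yet)
step 3: append 28 -> window=[45, 36, 28] (not full yet)
step 4: append 43 -> window=[45, 36, 28, 43] (not full yet)
step 5: append 19 -> window=[45, 36, 28, 43, 19] -> max=45
step 6: append 70 -> window=[36, 28, 43, 19, 70] -> max=70
step 7: append 36 -> window=[28, 43, 19, 70, 36] -> max=70
step 8: append 22 -> window=[43, 19, 70, 36, 22] -> max=70
step 9: append 7 -> window=[19, 70, 36, 22, 7] -> max=70
Window #5 max = 70

Answer: 70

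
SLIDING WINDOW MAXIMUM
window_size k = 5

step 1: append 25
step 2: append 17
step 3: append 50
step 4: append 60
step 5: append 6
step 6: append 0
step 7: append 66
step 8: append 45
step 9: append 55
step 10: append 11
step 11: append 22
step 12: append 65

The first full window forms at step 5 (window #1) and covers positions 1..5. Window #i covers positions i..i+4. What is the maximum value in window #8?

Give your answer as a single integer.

step 1: append 25 -> window=[25] (not full yet)
step 2: append 17 -> window=[25, 17] (not full yet)
step 3: append 50 -> window=[25, 17, 50] (not full yet)
step 4: append 60 -> window=[25, 17, 50, 60] (not full yet)
step 5: append 6 -> window=[25, 17, 50, 60, 6] -> max=60
step 6: append 0 -> window=[17, 50, 60, 6, 0] -> max=60
step 7: append 66 -> window=[50, 60, 6, 0, 66] -> max=66
step 8: append 45 -> window=[60, 6, 0, 66, 45] -> max=66
step 9: append 55 -> window=[6, 0, 66, 45, 55] -> max=66
step 10: append 11 -> window=[0, 66, 45, 55, 11] -> max=66
step 11: append 22 -> window=[66, 45, 55, 11, 22] -> max=66
step 12: append 65 -> window=[45, 55, 11, 22, 65] -> max=65
Window #8 max = 65

Answer: 65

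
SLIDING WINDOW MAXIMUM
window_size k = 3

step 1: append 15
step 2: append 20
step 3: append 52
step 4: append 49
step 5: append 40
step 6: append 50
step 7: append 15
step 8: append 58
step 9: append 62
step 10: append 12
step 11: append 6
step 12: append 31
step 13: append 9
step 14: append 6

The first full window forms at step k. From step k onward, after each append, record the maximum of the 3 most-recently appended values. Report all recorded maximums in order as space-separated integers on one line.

step 1: append 15 -> window=[15] (not full yet)
step 2: append 20 -> window=[15, 20] (not full yet)
step 3: append 52 -> window=[15, 20, 52] -> max=52
step 4: append 49 -> window=[20, 52, 49] -> max=52
step 5: append 40 -> window=[52, 49, 40] -> max=52
step 6: append 50 -> window=[49, 40, 50] -> max=50
step 7: append 15 -> window=[40, 50, 15] -> max=50
step 8: append 58 -> window=[50, 15, 58] -> max=58
step 9: append 62 -> window=[15, 58, 62] -> max=62
step 10: append 12 -> window=[58, 62, 12] -> max=62
step 11: append 6 -> window=[62, 12, 6] -> max=62
step 12: append 31 -> window=[12, 6, 31] -> max=31
step 13: append 9 -> window=[6, 31, 9] -> max=31
step 14: append 6 -> window=[31, 9, 6] -> max=31

Answer: 52 52 52 50 50 58 62 62 62 31 31 31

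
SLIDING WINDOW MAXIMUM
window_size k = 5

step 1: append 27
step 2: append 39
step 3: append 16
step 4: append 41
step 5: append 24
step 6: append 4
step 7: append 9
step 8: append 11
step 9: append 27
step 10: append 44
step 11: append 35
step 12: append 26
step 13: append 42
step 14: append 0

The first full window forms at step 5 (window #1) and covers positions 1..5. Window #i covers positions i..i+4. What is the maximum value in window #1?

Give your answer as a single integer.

step 1: append 27 -> window=[27] (not full yet)
step 2: append 39 -> window=[27, 39] (not full yet)
step 3: append 16 -> window=[27, 39, 16] (not full yet)
step 4: append 41 -> window=[27, 39, 16, 41] (not full yet)
step 5: append 24 -> window=[27, 39, 16, 41, 24] -> max=41
Window #1 max = 41

Answer: 41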